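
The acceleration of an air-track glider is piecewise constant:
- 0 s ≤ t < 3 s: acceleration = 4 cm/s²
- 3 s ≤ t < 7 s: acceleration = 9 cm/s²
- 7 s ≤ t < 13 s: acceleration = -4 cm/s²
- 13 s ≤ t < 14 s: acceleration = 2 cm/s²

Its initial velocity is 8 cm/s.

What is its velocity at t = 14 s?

Δv equals the area under the a-t graph; then v = v₀ + Δv.
0–3 s: 4 × 3 = 12 cm/s
3–7 s: 9 × 4 = 36 cm/s
7–13 s: -4 × 6 = -24 cm/s
13–14 s: 2 × 1 = 2 cm/s
Δv = 26 cm/s, so v(14) = 8 + (26) = 34 cm/s.

34 cm/s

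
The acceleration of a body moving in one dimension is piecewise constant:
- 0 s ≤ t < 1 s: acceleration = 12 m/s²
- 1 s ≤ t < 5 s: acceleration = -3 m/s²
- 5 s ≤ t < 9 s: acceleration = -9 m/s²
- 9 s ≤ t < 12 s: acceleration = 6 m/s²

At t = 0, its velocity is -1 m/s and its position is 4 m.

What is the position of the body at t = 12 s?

-131 m

On each constant-a segment, Δv = aΔt and Δx = v₀Δt + ½aΔt²; chain segment to segment.
0–1 s: v starts -1 m/s; Δx = -1·1 + ½·12·1² = 5 m; v ends 11 m/s.
1–5 s: v starts 11 m/s; Δx = 11·4 + ½·-3·4² = 20 m; v ends -1 m/s.
5–9 s: v starts -1 m/s; Δx = -1·4 + ½·-9·4² = -76 m; v ends -37 m/s.
9–12 s: v starts -37 m/s; Δx = -37·3 + ½·6·3² = -84 m; v ends -19 m/s.
x(12) = 4 + Σ Δx = -131 m.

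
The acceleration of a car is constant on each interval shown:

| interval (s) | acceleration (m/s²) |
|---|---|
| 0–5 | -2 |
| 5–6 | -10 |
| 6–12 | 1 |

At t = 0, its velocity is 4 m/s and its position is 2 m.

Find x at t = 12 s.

On each constant-a segment, Δv = aΔt and Δx = v₀Δt + ½aΔt²; chain segment to segment.
0–5 s: v starts 4 m/s; Δx = 4·5 + ½·-2·5² = -5 m; v ends -6 m/s.
5–6 s: v starts -6 m/s; Δx = -6·1 + ½·-10·1² = -11 m; v ends -16 m/s.
6–12 s: v starts -16 m/s; Δx = -16·6 + ½·1·6² = -78 m; v ends -10 m/s.
x(12) = 2 + Σ Δx = -92 m.

-92 m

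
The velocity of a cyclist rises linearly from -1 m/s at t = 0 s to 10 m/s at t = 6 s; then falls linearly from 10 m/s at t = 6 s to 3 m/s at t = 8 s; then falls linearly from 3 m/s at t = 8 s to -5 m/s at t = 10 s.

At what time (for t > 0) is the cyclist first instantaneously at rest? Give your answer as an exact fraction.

v changes sign on 0–6 s (from -1 to 10); the graph is linear there, so v = 0 at t = 0 + (1)·(6 − 0)/(10 − -1) = 6/11 s.

t = 6/11 s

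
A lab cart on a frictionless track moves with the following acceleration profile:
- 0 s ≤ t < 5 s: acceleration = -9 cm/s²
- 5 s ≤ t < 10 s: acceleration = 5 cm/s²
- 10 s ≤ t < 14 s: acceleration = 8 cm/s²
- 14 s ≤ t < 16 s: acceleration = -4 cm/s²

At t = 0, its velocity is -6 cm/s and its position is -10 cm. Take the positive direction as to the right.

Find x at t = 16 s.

On each constant-a segment, Δv = aΔt and Δx = v₀Δt + ½aΔt²; chain segment to segment.
0–5 s: v starts -6 cm/s; Δx = -6·5 + ½·-9·5² = -142.5 cm; v ends -51 cm/s.
5–10 s: v starts -51 cm/s; Δx = -51·5 + ½·5·5² = -192.5 cm; v ends -26 cm/s.
10–14 s: v starts -26 cm/s; Δx = -26·4 + ½·8·4² = -40 cm; v ends 6 cm/s.
14–16 s: v starts 6 cm/s; Δx = 6·2 + ½·-4·2² = 4 cm; v ends -2 cm/s.
x(16) = -10 + Σ Δx = -381 cm.

-381 cm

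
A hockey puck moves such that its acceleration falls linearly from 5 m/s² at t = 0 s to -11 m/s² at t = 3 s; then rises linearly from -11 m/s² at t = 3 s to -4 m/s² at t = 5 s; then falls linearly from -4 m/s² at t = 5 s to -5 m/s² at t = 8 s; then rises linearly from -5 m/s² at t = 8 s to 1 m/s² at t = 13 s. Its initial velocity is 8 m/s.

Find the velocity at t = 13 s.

-39.5 m/s

Δv equals the area under the a-t graph; then v = v₀ + Δv.
0–3 s: ½(5 + -11)(3) = -9 m/s
3–5 s: ½(-11 + -4)(2) = -15 m/s
5–8 s: ½(-4 + -5)(3) = -13.5 m/s
8–13 s: ½(-5 + 1)(5) = -10 m/s
Δv = -47.5 m/s, so v(13) = 8 + (-47.5) = -39.5 m/s.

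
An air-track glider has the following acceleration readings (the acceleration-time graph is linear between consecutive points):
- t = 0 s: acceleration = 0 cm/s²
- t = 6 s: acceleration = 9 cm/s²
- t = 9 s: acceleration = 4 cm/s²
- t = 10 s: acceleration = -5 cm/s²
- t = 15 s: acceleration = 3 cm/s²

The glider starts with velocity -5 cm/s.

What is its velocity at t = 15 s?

Δv equals the area under the a-t graph; then v = v₀ + Δv.
0–6 s: ½(0 + 9)(6) = 27 cm/s
6–9 s: ½(9 + 4)(3) = 19.5 cm/s
9–10 s: ½(4 + -5)(1) = -0.5 cm/s
10–15 s: ½(-5 + 3)(5) = -5 cm/s
Δv = 41 cm/s, so v(15) = -5 + (41) = 36 cm/s.

36 cm/s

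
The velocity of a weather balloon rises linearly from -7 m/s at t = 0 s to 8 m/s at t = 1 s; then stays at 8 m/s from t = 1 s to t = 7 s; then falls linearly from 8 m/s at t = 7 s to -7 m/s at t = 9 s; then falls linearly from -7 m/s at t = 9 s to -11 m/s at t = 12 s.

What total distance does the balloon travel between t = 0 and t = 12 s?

Total distance travelled is ∫|v| dt — sum the magnitudes of each area piece.
0–1 s: v = 0 at t = 7/15 s; triangle areas 49/30 + 32/15 = 113/30 m
1–7 s: |8| × 6 = 48 m
7–9 s: v = 0 at t = 121/15 s; triangle areas 64/15 + 49/15 = 113/15 m
9–12 s: |½(-7 + -11)(3)| = 27 m
Total distance = 86.3 m

86.3 m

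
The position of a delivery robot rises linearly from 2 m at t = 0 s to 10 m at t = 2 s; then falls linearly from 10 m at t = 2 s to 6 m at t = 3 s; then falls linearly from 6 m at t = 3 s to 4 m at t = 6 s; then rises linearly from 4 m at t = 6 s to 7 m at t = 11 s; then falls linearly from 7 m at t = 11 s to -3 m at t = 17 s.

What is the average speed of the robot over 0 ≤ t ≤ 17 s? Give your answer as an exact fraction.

27/17 m/s

Average speed = (total path length)/(elapsed time); on a piecewise-linear x-t graph the path length is Σ|Δx|.
0–2 s: |Δx| = |10 − 2| = 8 m
2–3 s: |Δx| = |6 − 10| = 4 m
3–6 s: |Δx| = |4 − 6| = 2 m
6–11 s: |Δx| = |7 − 4| = 3 m
11–17 s: |Δx| = |-3 − 7| = 10 m
Total path = 27 m; average speed = 27/17 = 27/17 m/s.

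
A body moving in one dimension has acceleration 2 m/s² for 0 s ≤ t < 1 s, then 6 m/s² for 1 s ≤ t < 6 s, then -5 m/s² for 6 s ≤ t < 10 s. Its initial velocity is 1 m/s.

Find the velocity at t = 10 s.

Δv equals the area under the a-t graph; then v = v₀ + Δv.
0–1 s: 2 × 1 = 2 m/s
1–6 s: 6 × 5 = 30 m/s
6–10 s: -5 × 4 = -20 m/s
Δv = 12 m/s, so v(10) = 1 + (12) = 13 m/s.

13 m/s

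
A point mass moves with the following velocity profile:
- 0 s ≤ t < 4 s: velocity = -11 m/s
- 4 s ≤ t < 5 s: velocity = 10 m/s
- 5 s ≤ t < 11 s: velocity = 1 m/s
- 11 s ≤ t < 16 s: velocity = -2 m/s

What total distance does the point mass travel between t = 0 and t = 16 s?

Distance (not displacement) is the total path length: add the absolute areas under v-t.
0–4 s: |-11| × 4 = 44 m
4–5 s: |10| × 1 = 10 m
5–11 s: |1| × 6 = 6 m
11–16 s: |-2| × 5 = 10 m
Total distance = 70 m

70 m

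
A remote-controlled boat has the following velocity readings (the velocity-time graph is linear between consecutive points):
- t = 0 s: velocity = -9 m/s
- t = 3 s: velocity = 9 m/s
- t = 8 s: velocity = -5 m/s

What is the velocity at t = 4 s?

On 3–8 s the graph is linear from 9 to -5 m/s: v(4) = 9 + (-5 − 9)·(4 − 3)/(8 − 3) = 6.2 m/s.

6.2 m/s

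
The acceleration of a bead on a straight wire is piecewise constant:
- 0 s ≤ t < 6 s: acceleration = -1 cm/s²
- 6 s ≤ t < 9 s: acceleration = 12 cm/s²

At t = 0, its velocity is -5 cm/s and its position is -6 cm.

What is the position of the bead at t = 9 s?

On each constant-a segment, Δv = aΔt and Δx = v₀Δt + ½aΔt²; chain segment to segment.
0–6 s: v starts -5 cm/s; Δx = -5·6 + ½·-1·6² = -48 cm; v ends -11 cm/s.
6–9 s: v starts -11 cm/s; Δx = -11·3 + ½·12·3² = 21 cm; v ends 25 cm/s.
x(9) = -6 + Σ Δx = -33 cm.

-33 cm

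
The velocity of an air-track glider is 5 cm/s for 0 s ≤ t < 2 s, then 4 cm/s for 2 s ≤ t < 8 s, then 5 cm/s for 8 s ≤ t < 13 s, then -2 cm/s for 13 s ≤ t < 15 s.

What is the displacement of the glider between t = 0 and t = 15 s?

55 cm

Net displacement equals the area under the velocity-time graph (areas below the axis count negative).
0–2 s: 5 × 2 = 10 cm
2–8 s: 4 × 6 = 24 cm
8–13 s: 5 × 5 = 25 cm
13–15 s: -2 × 2 = -4 cm
Net displacement = 55 cm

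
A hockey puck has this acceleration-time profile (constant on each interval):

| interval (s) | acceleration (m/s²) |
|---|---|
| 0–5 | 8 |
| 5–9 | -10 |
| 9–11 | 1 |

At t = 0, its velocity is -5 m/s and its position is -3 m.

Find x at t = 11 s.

On each constant-a segment, Δv = aΔt and Δx = v₀Δt + ½aΔt²; chain segment to segment.
0–5 s: v starts -5 m/s; Δx = -5·5 + ½·8·5² = 75 m; v ends 35 m/s.
5–9 s: v starts 35 m/s; Δx = 35·4 + ½·-10·4² = 60 m; v ends -5 m/s.
9–11 s: v starts -5 m/s; Δx = -5·2 + ½·1·2² = -8 m; v ends -3 m/s.
x(11) = -3 + Σ Δx = 124 m.

124 m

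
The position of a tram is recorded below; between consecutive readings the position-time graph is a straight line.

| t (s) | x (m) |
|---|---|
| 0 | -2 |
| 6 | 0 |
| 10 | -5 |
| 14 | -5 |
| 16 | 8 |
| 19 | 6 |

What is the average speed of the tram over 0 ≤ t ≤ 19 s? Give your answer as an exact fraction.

22/19 m/s

Average speed = (total path length)/(elapsed time); on a piecewise-linear x-t graph the path length is Σ|Δx|.
0–6 s: |Δx| = |0 − -2| = 2 m
6–10 s: |Δx| = |-5 − 0| = 5 m
10–14 s: |Δx| = |-5 − -5| = 0 m
14–16 s: |Δx| = |8 − -5| = 13 m
16–19 s: |Δx| = |6 − 8| = 2 m
Total path = 22 m; average speed = 22/19 = 22/19 m/s.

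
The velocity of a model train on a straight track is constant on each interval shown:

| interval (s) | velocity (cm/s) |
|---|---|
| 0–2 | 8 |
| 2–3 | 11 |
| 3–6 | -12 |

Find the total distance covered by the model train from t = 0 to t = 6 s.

63 cm

Distance (not displacement) is the total path length: add the absolute areas under v-t.
0–2 s: |8| × 2 = 16 cm
2–3 s: |11| × 1 = 11 cm
3–6 s: |-12| × 3 = 36 cm
Total distance = 63 cm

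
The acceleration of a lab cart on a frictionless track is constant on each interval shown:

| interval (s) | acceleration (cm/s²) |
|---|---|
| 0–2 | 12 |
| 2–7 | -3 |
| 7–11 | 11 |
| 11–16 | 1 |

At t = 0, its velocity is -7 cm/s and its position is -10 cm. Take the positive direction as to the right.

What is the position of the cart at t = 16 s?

386 cm

On each constant-a segment, Δv = aΔt and Δx = v₀Δt + ½aΔt²; chain segment to segment.
0–2 s: v starts -7 cm/s; Δx = -7·2 + ½·12·2² = 10 cm; v ends 17 cm/s.
2–7 s: v starts 17 cm/s; Δx = 17·5 + ½·-3·5² = 47.5 cm; v ends 2 cm/s.
7–11 s: v starts 2 cm/s; Δx = 2·4 + ½·11·4² = 96 cm; v ends 46 cm/s.
11–16 s: v starts 46 cm/s; Δx = 46·5 + ½·1·5² = 242.5 cm; v ends 51 cm/s.
x(16) = -10 + Σ Δx = 386 cm.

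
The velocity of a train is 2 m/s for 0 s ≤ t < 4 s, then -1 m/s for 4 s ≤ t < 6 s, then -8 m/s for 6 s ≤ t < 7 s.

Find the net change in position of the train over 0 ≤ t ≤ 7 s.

Net displacement equals the area under the velocity-time graph (areas below the axis count negative).
0–4 s: 2 × 4 = 8 m
4–6 s: -1 × 2 = -2 m
6–7 s: -8 × 1 = -8 m
Net displacement = -2 m

-2 m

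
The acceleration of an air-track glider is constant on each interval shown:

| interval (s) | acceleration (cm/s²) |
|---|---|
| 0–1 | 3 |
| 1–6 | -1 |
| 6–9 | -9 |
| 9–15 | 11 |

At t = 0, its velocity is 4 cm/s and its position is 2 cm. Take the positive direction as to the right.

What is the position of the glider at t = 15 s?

43.5 cm

On each constant-a segment, Δv = aΔt and Δx = v₀Δt + ½aΔt²; chain segment to segment.
0–1 s: v starts 4 cm/s; Δx = 4·1 + ½·3·1² = 5.5 cm; v ends 7 cm/s.
1–6 s: v starts 7 cm/s; Δx = 7·5 + ½·-1·5² = 22.5 cm; v ends 2 cm/s.
6–9 s: v starts 2 cm/s; Δx = 2·3 + ½·-9·3² = -34.5 cm; v ends -25 cm/s.
9–15 s: v starts -25 cm/s; Δx = -25·6 + ½·11·6² = 48 cm; v ends 41 cm/s.
x(15) = 2 + Σ Δx = 43.5 cm.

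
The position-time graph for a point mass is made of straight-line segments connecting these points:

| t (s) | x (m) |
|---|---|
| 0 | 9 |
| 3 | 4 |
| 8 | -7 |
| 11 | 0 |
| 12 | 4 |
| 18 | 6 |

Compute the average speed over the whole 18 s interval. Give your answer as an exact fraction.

29/18 m/s

Average speed = (total path length)/(elapsed time); on a piecewise-linear x-t graph the path length is Σ|Δx|.
0–3 s: |Δx| = |4 − 9| = 5 m
3–8 s: |Δx| = |-7 − 4| = 11 m
8–11 s: |Δx| = |0 − -7| = 7 m
11–12 s: |Δx| = |4 − 0| = 4 m
12–18 s: |Δx| = |6 − 4| = 2 m
Total path = 29 m; average speed = 29/18 = 29/18 m/s.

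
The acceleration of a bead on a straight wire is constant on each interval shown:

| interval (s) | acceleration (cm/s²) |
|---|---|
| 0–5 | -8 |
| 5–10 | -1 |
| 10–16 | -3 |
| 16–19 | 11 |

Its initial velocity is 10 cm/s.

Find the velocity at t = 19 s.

Δv equals the area under the a-t graph; then v = v₀ + Δv.
0–5 s: -8 × 5 = -40 cm/s
5–10 s: -1 × 5 = -5 cm/s
10–16 s: -3 × 6 = -18 cm/s
16–19 s: 11 × 3 = 33 cm/s
Δv = -30 cm/s, so v(19) = 10 + (-30) = -20 cm/s.

-20 cm/s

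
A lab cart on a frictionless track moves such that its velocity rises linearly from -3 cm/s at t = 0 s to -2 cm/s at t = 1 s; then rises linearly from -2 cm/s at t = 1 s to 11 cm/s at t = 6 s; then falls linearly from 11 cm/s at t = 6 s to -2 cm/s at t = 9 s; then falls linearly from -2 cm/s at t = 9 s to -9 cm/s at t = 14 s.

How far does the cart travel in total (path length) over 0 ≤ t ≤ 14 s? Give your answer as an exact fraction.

Distance (not displacement) is the total path length: add the absolute areas under v-t.
0–1 s: |½(-3 + -2)(1)| = 2.5 cm
1–6 s: v = 0 at t = 23/13 s; triangle areas 10/13 + 605/26 = 625/26 cm
6–9 s: v = 0 at t = 111/13 s; triangle areas 363/26 + 6/13 = 375/26 cm
9–14 s: |½(-2 + -9)(5)| = 27.5 cm
Total distance = 890/13 cm

890/13 cm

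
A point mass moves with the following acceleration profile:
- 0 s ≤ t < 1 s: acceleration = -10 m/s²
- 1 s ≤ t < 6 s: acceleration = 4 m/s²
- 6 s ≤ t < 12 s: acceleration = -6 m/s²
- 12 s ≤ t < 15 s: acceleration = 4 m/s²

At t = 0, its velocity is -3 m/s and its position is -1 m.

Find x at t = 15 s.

-159 m

On each constant-a segment, Δv = aΔt and Δx = v₀Δt + ½aΔt²; chain segment to segment.
0–1 s: v starts -3 m/s; Δx = -3·1 + ½·-10·1² = -8 m; v ends -13 m/s.
1–6 s: v starts -13 m/s; Δx = -13·5 + ½·4·5² = -15 m; v ends 7 m/s.
6–12 s: v starts 7 m/s; Δx = 7·6 + ½·-6·6² = -66 m; v ends -29 m/s.
12–15 s: v starts -29 m/s; Δx = -29·3 + ½·4·3² = -69 m; v ends -17 m/s.
x(15) = -1 + Σ Δx = -159 m.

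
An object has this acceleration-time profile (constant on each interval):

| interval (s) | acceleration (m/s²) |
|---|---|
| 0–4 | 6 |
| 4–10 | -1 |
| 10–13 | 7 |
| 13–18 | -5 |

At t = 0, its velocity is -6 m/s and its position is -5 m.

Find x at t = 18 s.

279 m

On each constant-a segment, Δv = aΔt and Δx = v₀Δt + ½aΔt²; chain segment to segment.
0–4 s: v starts -6 m/s; Δx = -6·4 + ½·6·4² = 24 m; v ends 18 m/s.
4–10 s: v starts 18 m/s; Δx = 18·6 + ½·-1·6² = 90 m; v ends 12 m/s.
10–13 s: v starts 12 m/s; Δx = 12·3 + ½·7·3² = 67.5 m; v ends 33 m/s.
13–18 s: v starts 33 m/s; Δx = 33·5 + ½·-5·5² = 102.5 m; v ends 8 m/s.
x(18) = -5 + Σ Δx = 279 m.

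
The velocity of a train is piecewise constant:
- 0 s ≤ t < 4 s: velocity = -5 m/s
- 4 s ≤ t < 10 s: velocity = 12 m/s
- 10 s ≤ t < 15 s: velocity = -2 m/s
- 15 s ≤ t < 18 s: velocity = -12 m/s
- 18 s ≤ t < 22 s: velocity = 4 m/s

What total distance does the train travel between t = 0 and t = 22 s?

154 m

Distance (not displacement) is the total path length: add the absolute areas under v-t.
0–4 s: |-5| × 4 = 20 m
4–10 s: |12| × 6 = 72 m
10–15 s: |-2| × 5 = 10 m
15–18 s: |-12| × 3 = 36 m
18–22 s: |4| × 4 = 16 m
Total distance = 154 m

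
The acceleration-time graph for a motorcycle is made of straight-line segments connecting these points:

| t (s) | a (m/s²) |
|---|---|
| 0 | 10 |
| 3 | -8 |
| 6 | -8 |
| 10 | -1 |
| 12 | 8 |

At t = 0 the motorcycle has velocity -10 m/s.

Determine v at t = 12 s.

Δv equals the area under the a-t graph; then v = v₀ + Δv.
0–3 s: ½(10 + -8)(3) = 3 m/s
3–6 s: -8 × 3 = -24 m/s
6–10 s: ½(-8 + -1)(4) = -18 m/s
10–12 s: ½(-1 + 8)(2) = 7 m/s
Δv = -32 m/s, so v(12) = -10 + (-32) = -42 m/s.

-42 m/s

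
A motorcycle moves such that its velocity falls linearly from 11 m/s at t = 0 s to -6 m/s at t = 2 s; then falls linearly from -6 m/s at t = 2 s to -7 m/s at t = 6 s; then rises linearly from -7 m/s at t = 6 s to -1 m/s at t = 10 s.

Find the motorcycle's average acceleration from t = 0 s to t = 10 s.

Average acceleration = Δv/Δt = (-1 − 11)/(10 − 0) = -1.2 m/s².

-1.2 m/s²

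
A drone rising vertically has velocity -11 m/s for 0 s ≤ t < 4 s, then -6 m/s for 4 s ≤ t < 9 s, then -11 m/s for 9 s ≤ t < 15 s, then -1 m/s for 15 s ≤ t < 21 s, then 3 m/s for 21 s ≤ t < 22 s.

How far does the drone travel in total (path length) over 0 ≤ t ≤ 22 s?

149 m

Distance (not displacement) is the total path length: add the absolute areas under v-t.
0–4 s: |-11| × 4 = 44 m
4–9 s: |-6| × 5 = 30 m
9–15 s: |-11| × 6 = 66 m
15–21 s: |-1| × 6 = 6 m
21–22 s: |3| × 1 = 3 m
Total distance = 149 m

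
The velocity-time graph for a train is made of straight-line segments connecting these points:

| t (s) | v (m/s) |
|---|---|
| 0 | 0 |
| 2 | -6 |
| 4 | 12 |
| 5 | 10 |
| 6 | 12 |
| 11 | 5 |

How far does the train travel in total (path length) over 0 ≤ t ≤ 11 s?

Distance (not displacement) is the total path length: add the absolute areas under v-t.
0–2 s: |½(0 + -6)(2)| = 6 m
2–4 s: v = 0 at t = 8/3 s; triangle areas 2 + 8 = 10 m
4–5 s: |½(12 + 10)(1)| = 11 m
5–6 s: |½(10 + 12)(1)| = 11 m
6–11 s: |½(12 + 5)(5)| = 42.5 m
Total distance = 80.5 m

80.5 m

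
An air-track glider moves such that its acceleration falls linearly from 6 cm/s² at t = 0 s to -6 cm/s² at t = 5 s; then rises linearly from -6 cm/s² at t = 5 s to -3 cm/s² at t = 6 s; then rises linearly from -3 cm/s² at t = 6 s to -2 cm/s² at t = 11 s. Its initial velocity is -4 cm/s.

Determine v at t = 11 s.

Δv equals the area under the a-t graph; then v = v₀ + Δv.
0–5 s: ½(6 + -6)(5) = 0 cm/s
5–6 s: ½(-6 + -3)(1) = -4.5 cm/s
6–11 s: ½(-3 + -2)(5) = -12.5 cm/s
Δv = -17 cm/s, so v(11) = -4 + (-17) = -21 cm/s.

-21 cm/s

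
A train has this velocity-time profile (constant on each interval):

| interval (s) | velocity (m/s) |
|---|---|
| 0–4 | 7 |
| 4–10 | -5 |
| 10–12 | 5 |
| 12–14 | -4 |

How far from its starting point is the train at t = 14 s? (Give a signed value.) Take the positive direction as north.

Net displacement equals the area under the velocity-time graph (areas below the axis count negative).
0–4 s: 7 × 4 = 28 m
4–10 s: -5 × 6 = -30 m
10–12 s: 5 × 2 = 10 m
12–14 s: -4 × 2 = -8 m
Net displacement = 0 m

0 m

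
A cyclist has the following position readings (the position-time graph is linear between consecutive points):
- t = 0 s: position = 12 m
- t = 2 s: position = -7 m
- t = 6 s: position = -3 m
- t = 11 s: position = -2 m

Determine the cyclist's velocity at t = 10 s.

0.2 m/s

Velocity is the slope of the x-t graph on 6–11 s: (-2 − -3)/(11 − 6) = 0.2 m/s.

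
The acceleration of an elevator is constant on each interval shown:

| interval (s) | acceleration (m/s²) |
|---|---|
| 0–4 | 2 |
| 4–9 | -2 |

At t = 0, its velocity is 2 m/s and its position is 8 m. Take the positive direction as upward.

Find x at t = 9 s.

On each constant-a segment, Δv = aΔt and Δx = v₀Δt + ½aΔt²; chain segment to segment.
0–4 s: v starts 2 m/s; Δx = 2·4 + ½·2·4² = 24 m; v ends 10 m/s.
4–9 s: v starts 10 m/s; Δx = 10·5 + ½·-2·5² = 25 m; v ends 0 m/s.
x(9) = 8 + Σ Δx = 57 m.

57 m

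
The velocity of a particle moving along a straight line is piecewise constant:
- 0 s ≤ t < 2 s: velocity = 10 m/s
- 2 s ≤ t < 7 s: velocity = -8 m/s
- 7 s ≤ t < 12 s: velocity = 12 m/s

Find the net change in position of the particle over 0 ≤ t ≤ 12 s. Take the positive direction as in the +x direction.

40 m

Net displacement equals the area under the velocity-time graph (areas below the axis count negative).
0–2 s: 10 × 2 = 20 m
2–7 s: -8 × 5 = -40 m
7–12 s: 12 × 5 = 60 m
Net displacement = 40 m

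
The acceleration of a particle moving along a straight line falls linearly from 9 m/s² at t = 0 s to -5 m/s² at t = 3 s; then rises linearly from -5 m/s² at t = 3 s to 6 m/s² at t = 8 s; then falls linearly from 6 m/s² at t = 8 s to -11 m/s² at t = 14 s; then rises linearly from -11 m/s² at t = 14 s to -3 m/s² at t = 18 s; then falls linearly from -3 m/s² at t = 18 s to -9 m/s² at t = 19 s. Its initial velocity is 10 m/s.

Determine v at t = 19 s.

-30.5 m/s

Δv equals the area under the a-t graph; then v = v₀ + Δv.
0–3 s: ½(9 + -5)(3) = 6 m/s
3–8 s: ½(-5 + 6)(5) = 2.5 m/s
8–14 s: ½(6 + -11)(6) = -15 m/s
14–18 s: ½(-11 + -3)(4) = -28 m/s
18–19 s: ½(-3 + -9)(1) = -6 m/s
Δv = -40.5 m/s, so v(19) = 10 + (-40.5) = -30.5 m/s.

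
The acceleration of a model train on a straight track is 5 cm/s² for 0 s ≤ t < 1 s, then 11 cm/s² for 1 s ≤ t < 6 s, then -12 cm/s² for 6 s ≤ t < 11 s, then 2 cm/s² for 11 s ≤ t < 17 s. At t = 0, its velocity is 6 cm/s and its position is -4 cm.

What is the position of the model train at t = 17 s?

On each constant-a segment, Δv = aΔt and Δx = v₀Δt + ½aΔt²; chain segment to segment.
0–1 s: v starts 6 cm/s; Δx = 6·1 + ½·5·1² = 8.5 cm; v ends 11 cm/s.
1–6 s: v starts 11 cm/s; Δx = 11·5 + ½·11·5² = 192.5 cm; v ends 66 cm/s.
6–11 s: v starts 66 cm/s; Δx = 66·5 + ½·-12·5² = 180 cm; v ends 6 cm/s.
11–17 s: v starts 6 cm/s; Δx = 6·6 + ½·2·6² = 72 cm; v ends 18 cm/s.
x(17) = -4 + Σ Δx = 449 cm.

449 cm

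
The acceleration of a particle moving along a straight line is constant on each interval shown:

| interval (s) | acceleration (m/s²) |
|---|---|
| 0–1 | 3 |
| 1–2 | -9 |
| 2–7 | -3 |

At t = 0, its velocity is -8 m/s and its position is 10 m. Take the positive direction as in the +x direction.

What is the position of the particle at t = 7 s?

-113.5 m

On each constant-a segment, Δv = aΔt and Δx = v₀Δt + ½aΔt²; chain segment to segment.
0–1 s: v starts -8 m/s; Δx = -8·1 + ½·3·1² = -6.5 m; v ends -5 m/s.
1–2 s: v starts -5 m/s; Δx = -5·1 + ½·-9·1² = -9.5 m; v ends -14 m/s.
2–7 s: v starts -14 m/s; Δx = -14·5 + ½·-3·5² = -107.5 m; v ends -29 m/s.
x(7) = 10 + Σ Δx = -113.5 m.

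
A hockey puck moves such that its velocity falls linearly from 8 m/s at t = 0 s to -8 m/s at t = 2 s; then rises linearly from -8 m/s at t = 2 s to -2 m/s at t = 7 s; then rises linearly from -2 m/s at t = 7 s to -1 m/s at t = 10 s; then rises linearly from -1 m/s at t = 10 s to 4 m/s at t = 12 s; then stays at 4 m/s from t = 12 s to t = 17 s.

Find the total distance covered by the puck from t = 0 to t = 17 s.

60.9 m

Total distance travelled is ∫|v| dt — sum the magnitudes of each area piece.
0–2 s: v = 0 at t = 1 s; triangle areas 4 + 4 = 8 m
2–7 s: |½(-8 + -2)(5)| = 25 m
7–10 s: |½(-2 + -1)(3)| = 4.5 m
10–12 s: v = 0 at t = 10.4 s; triangle areas 0.2 + 3.2 = 3.4 m
12–17 s: |4| × 5 = 20 m
Total distance = 60.9 m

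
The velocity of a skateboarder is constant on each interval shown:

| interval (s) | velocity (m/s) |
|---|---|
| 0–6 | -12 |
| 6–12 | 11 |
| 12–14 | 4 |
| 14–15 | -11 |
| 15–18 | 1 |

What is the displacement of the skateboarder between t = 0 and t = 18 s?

-6 m

Net displacement equals the area under the velocity-time graph (areas below the axis count negative).
0–6 s: -12 × 6 = -72 m
6–12 s: 11 × 6 = 66 m
12–14 s: 4 × 2 = 8 m
14–15 s: -11 × 1 = -11 m
15–18 s: 1 × 3 = 3 m
Net displacement = -6 m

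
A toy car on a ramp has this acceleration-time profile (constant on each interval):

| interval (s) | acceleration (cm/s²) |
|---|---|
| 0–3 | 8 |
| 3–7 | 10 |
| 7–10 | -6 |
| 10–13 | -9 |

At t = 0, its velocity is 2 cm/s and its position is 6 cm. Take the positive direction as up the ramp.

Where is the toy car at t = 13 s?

On each constant-a segment, Δv = aΔt and Δx = v₀Δt + ½aΔt²; chain segment to segment.
0–3 s: v starts 2 cm/s; Δx = 2·3 + ½·8·3² = 42 cm; v ends 26 cm/s.
3–7 s: v starts 26 cm/s; Δx = 26·4 + ½·10·4² = 184 cm; v ends 66 cm/s.
7–10 s: v starts 66 cm/s; Δx = 66·3 + ½·-6·3² = 171 cm; v ends 48 cm/s.
10–13 s: v starts 48 cm/s; Δx = 48·3 + ½·-9·3² = 103.5 cm; v ends 21 cm/s.
x(13) = 6 + Σ Δx = 506.5 cm.

506.5 cm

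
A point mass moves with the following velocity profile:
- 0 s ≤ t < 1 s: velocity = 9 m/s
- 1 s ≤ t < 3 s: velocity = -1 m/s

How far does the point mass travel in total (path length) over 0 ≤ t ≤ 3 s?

Distance (not displacement) is the total path length: add the absolute areas under v-t.
0–1 s: |9| × 1 = 9 m
1–3 s: |-1| × 2 = 2 m
Total distance = 11 m

11 m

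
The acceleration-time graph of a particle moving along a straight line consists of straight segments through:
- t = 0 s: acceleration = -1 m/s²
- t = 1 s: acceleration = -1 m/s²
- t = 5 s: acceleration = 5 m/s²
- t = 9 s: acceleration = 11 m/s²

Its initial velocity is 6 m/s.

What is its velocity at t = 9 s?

Δv equals the area under the a-t graph; then v = v₀ + Δv.
0–1 s: -1 × 1 = -1 m/s
1–5 s: ½(-1 + 5)(4) = 8 m/s
5–9 s: ½(5 + 11)(4) = 32 m/s
Δv = 39 m/s, so v(9) = 6 + (39) = 45 m/s.

45 m/s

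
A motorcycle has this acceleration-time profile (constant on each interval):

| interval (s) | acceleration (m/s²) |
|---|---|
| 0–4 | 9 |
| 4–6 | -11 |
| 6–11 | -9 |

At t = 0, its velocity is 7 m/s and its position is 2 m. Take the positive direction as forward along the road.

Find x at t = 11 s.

158.5 m

On each constant-a segment, Δv = aΔt and Δx = v₀Δt + ½aΔt²; chain segment to segment.
0–4 s: v starts 7 m/s; Δx = 7·4 + ½·9·4² = 100 m; v ends 43 m/s.
4–6 s: v starts 43 m/s; Δx = 43·2 + ½·-11·2² = 64 m; v ends 21 m/s.
6–11 s: v starts 21 m/s; Δx = 21·5 + ½·-9·5² = -7.5 m; v ends -24 m/s.
x(11) = 2 + Σ Δx = 158.5 m.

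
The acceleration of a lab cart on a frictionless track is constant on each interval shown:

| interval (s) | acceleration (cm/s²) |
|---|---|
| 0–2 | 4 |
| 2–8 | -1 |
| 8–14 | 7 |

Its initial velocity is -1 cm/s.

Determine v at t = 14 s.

43 cm/s

Δv equals the area under the a-t graph; then v = v₀ + Δv.
0–2 s: 4 × 2 = 8 cm/s
2–8 s: -1 × 6 = -6 cm/s
8–14 s: 7 × 6 = 42 cm/s
Δv = 44 cm/s, so v(14) = -1 + (44) = 43 cm/s.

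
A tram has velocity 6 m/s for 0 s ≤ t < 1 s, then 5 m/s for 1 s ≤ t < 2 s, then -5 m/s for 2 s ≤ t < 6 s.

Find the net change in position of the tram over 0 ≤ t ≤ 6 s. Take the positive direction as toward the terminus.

Net displacement equals the area under the velocity-time graph (areas below the axis count negative).
0–1 s: 6 × 1 = 6 m
1–2 s: 5 × 1 = 5 m
2–6 s: -5 × 4 = -20 m
Net displacement = -9 m

-9 m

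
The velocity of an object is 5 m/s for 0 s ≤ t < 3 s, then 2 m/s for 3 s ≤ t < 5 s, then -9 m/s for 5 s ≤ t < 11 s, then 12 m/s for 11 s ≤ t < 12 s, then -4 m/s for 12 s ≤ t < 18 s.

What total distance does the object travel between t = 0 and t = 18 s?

109 m

Total distance travelled is ∫|v| dt — sum the magnitudes of each area piece.
0–3 s: |5| × 3 = 15 m
3–5 s: |2| × 2 = 4 m
5–11 s: |-9| × 6 = 54 m
11–12 s: |12| × 1 = 12 m
12–18 s: |-4| × 6 = 24 m
Total distance = 109 m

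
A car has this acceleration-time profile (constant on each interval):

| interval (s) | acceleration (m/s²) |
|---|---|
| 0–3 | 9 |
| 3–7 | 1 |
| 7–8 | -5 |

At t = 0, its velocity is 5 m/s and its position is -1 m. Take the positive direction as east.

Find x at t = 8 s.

On each constant-a segment, Δv = aΔt and Δx = v₀Δt + ½aΔt²; chain segment to segment.
0–3 s: v starts 5 m/s; Δx = 5·3 + ½·9·3² = 55.5 m; v ends 32 m/s.
3–7 s: v starts 32 m/s; Δx = 32·4 + ½·1·4² = 136 m; v ends 36 m/s.
7–8 s: v starts 36 m/s; Δx = 36·1 + ½·-5·1² = 33.5 m; v ends 31 m/s.
x(8) = -1 + Σ Δx = 224 m.

224 m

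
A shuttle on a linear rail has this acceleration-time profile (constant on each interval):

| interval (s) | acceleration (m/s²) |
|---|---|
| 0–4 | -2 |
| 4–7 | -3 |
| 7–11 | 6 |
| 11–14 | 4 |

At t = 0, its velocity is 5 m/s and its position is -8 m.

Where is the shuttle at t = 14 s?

27.5 m

On each constant-a segment, Δv = aΔt and Δx = v₀Δt + ½aΔt²; chain segment to segment.
0–4 s: v starts 5 m/s; Δx = 5·4 + ½·-2·4² = 4 m; v ends -3 m/s.
4–7 s: v starts -3 m/s; Δx = -3·3 + ½·-3·3² = -22.5 m; v ends -12 m/s.
7–11 s: v starts -12 m/s; Δx = -12·4 + ½·6·4² = 0 m; v ends 12 m/s.
11–14 s: v starts 12 m/s; Δx = 12·3 + ½·4·3² = 54 m; v ends 24 m/s.
x(14) = -8 + Σ Δx = 27.5 m.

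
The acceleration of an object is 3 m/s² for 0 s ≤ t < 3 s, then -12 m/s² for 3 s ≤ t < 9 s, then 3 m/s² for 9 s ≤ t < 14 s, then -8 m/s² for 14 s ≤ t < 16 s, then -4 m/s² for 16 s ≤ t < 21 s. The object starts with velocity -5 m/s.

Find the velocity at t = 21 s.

-89 m/s

Δv equals the area under the a-t graph; then v = v₀ + Δv.
0–3 s: 3 × 3 = 9 m/s
3–9 s: -12 × 6 = -72 m/s
9–14 s: 3 × 5 = 15 m/s
14–16 s: -8 × 2 = -16 m/s
16–21 s: -4 × 5 = -20 m/s
Δv = -84 m/s, so v(21) = -5 + (-84) = -89 m/s.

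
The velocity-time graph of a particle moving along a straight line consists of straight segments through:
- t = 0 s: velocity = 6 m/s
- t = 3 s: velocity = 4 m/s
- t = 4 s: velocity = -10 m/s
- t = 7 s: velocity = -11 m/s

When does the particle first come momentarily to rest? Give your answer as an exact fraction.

t = 23/7 s

v changes sign on 3–4 s (from 4 to -10); the graph is linear there, so v = 0 at t = 3 + (-4)·(4 − 3)/(-10 − 4) = 23/7 s.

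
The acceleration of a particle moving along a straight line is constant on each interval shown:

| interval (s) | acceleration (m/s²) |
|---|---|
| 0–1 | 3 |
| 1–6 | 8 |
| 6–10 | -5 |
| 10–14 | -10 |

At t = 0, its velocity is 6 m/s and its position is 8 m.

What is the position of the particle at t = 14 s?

On each constant-a segment, Δv = aΔt and Δx = v₀Δt + ½aΔt²; chain segment to segment.
0–1 s: v starts 6 m/s; Δx = 6·1 + ½·3·1² = 7.5 m; v ends 9 m/s.
1–6 s: v starts 9 m/s; Δx = 9·5 + ½·8·5² = 145 m; v ends 49 m/s.
6–10 s: v starts 49 m/s; Δx = 49·4 + ½·-5·4² = 156 m; v ends 29 m/s.
10–14 s: v starts 29 m/s; Δx = 29·4 + ½·-10·4² = 36 m; v ends -11 m/s.
x(14) = 8 + Σ Δx = 352.5 m.

352.5 m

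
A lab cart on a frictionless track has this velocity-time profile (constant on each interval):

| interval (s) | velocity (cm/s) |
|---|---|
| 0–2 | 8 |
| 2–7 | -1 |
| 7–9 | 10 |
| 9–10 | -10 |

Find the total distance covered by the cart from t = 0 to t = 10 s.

Distance (not displacement) is the total path length: add the absolute areas under v-t.
0–2 s: |8| × 2 = 16 cm
2–7 s: |-1| × 5 = 5 cm
7–9 s: |10| × 2 = 20 cm
9–10 s: |-10| × 1 = 10 cm
Total distance = 51 cm

51 cm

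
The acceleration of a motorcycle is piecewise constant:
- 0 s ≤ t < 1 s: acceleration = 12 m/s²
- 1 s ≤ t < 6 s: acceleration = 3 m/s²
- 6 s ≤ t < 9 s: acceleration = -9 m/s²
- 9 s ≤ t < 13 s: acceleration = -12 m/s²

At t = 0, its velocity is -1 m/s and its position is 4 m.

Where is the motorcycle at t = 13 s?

On each constant-a segment, Δv = aΔt and Δx = v₀Δt + ½aΔt²; chain segment to segment.
0–1 s: v starts -1 m/s; Δx = -1·1 + ½·12·1² = 5 m; v ends 11 m/s.
1–6 s: v starts 11 m/s; Δx = 11·5 + ½·3·5² = 92.5 m; v ends 26 m/s.
6–9 s: v starts 26 m/s; Δx = 26·3 + ½·-9·3² = 37.5 m; v ends -1 m/s.
9–13 s: v starts -1 m/s; Δx = -1·4 + ½·-12·4² = -100 m; v ends -49 m/s.
x(13) = 4 + Σ Δx = 39 m.

39 m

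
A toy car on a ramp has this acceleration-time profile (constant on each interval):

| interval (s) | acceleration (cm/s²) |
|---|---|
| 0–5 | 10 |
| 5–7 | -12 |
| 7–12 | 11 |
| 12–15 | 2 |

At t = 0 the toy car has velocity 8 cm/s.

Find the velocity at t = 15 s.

Δv equals the area under the a-t graph; then v = v₀ + Δv.
0–5 s: 10 × 5 = 50 cm/s
5–7 s: -12 × 2 = -24 cm/s
7–12 s: 11 × 5 = 55 cm/s
12–15 s: 2 × 3 = 6 cm/s
Δv = 87 cm/s, so v(15) = 8 + (87) = 95 cm/s.

95 cm/s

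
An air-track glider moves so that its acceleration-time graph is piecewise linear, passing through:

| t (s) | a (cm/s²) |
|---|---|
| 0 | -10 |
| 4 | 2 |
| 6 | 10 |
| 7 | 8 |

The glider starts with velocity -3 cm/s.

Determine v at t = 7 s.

Δv equals the area under the a-t graph; then v = v₀ + Δv.
0–4 s: ½(-10 + 2)(4) = -16 cm/s
4–6 s: ½(2 + 10)(2) = 12 cm/s
6–7 s: ½(10 + 8)(1) = 9 cm/s
Δv = 5 cm/s, so v(7) = -3 + (5) = 2 cm/s.

2 cm/s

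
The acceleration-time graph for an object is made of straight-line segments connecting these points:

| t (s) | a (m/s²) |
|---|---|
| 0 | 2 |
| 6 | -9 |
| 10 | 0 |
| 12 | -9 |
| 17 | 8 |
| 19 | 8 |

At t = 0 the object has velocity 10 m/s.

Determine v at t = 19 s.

-24.5 m/s

Δv equals the area under the a-t graph; then v = v₀ + Δv.
0–6 s: ½(2 + -9)(6) = -21 m/s
6–10 s: ½(-9 + 0)(4) = -18 m/s
10–12 s: ½(0 + -9)(2) = -9 m/s
12–17 s: ½(-9 + 8)(5) = -2.5 m/s
17–19 s: 8 × 2 = 16 m/s
Δv = -34.5 m/s, so v(19) = 10 + (-34.5) = -24.5 m/s.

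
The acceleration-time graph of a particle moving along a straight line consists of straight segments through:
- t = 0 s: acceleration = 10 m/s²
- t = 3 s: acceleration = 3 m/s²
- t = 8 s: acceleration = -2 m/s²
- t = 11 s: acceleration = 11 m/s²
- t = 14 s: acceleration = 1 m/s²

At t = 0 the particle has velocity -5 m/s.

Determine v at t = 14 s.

Δv equals the area under the a-t graph; then v = v₀ + Δv.
0–3 s: ½(10 + 3)(3) = 19.5 m/s
3–8 s: ½(3 + -2)(5) = 2.5 m/s
8–11 s: ½(-2 + 11)(3) = 13.5 m/s
11–14 s: ½(11 + 1)(3) = 18 m/s
Δv = 53.5 m/s, so v(14) = -5 + (53.5) = 48.5 m/s.

48.5 m/s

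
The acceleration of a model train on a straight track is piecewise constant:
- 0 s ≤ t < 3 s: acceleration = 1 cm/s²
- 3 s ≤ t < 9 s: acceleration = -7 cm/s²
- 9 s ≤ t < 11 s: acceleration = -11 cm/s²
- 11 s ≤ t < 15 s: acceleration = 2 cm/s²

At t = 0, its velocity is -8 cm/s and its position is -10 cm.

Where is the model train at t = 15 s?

On each constant-a segment, Δv = aΔt and Δx = v₀Δt + ½aΔt²; chain segment to segment.
0–3 s: v starts -8 cm/s; Δx = -8·3 + ½·1·3² = -19.5 cm; v ends -5 cm/s.
3–9 s: v starts -5 cm/s; Δx = -5·6 + ½·-7·6² = -156 cm; v ends -47 cm/s.
9–11 s: v starts -47 cm/s; Δx = -47·2 + ½·-11·2² = -116 cm; v ends -69 cm/s.
11–15 s: v starts -69 cm/s; Δx = -69·4 + ½·2·4² = -260 cm; v ends -61 cm/s.
x(15) = -10 + Σ Δx = -561.5 cm.

-561.5 cm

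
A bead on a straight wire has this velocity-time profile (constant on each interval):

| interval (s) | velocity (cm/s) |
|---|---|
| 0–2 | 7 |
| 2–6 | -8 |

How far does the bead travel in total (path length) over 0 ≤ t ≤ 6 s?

46 cm

Distance (not displacement) is the total path length: add the absolute areas under v-t.
0–2 s: |7| × 2 = 14 cm
2–6 s: |-8| × 4 = 32 cm
Total distance = 46 cm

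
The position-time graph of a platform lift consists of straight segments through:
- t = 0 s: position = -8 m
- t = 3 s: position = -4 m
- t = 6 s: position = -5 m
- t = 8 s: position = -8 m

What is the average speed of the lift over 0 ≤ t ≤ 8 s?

1 m/s

Average speed = (total path length)/(elapsed time); on a piecewise-linear x-t graph the path length is Σ|Δx|.
0–3 s: |Δx| = |-4 − -8| = 4 m
3–6 s: |Δx| = |-5 − -4| = 1 m
6–8 s: |Δx| = |-8 − -5| = 3 m
Total path = 8 m; average speed = 8/8 = 1 m/s.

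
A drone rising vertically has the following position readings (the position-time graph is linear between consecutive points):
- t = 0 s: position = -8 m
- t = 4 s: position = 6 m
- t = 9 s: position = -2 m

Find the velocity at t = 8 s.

Velocity is the slope of the x-t graph on 4–9 s: (-2 − 6)/(9 − 4) = -1.6 m/s.

-1.6 m/s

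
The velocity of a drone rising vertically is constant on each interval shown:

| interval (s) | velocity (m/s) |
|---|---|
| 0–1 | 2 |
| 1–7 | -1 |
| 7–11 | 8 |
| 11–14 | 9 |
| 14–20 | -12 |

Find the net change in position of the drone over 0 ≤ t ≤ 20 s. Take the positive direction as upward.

Displacement is the signed area under the v-t curve.
0–1 s: 2 × 1 = 2 m
1–7 s: -1 × 6 = -6 m
7–11 s: 8 × 4 = 32 m
11–14 s: 9 × 3 = 27 m
14–20 s: -12 × 6 = -72 m
Net displacement = -17 m

-17 m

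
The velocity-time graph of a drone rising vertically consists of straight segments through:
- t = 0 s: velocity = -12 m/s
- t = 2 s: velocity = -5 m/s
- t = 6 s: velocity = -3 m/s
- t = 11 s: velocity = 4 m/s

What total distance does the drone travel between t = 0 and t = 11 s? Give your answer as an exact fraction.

Total distance travelled is ∫|v| dt — sum the magnitudes of each area piece.
0–2 s: |½(-12 + -5)(2)| = 17 m
2–6 s: |½(-5 + -3)(4)| = 16 m
6–11 s: v = 0 at t = 57/7 s; triangle areas 45/14 + 40/7 = 125/14 m
Total distance = 587/14 m

587/14 m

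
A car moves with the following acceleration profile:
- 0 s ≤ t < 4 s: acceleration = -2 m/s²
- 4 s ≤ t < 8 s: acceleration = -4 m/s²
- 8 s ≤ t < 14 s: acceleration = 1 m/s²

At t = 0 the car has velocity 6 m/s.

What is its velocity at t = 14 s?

-12 m/s

Δv equals the area under the a-t graph; then v = v₀ + Δv.
0–4 s: -2 × 4 = -8 m/s
4–8 s: -4 × 4 = -16 m/s
8–14 s: 1 × 6 = 6 m/s
Δv = -18 m/s, so v(14) = 6 + (-18) = -12 m/s.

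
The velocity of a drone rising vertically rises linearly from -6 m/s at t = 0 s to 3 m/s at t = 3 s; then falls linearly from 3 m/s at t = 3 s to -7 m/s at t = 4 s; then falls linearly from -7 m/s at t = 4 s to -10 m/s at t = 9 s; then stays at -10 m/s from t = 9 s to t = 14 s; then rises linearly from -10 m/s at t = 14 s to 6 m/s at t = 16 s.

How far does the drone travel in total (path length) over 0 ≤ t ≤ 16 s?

111.4 m

Distance (not displacement) is the total path length: add the absolute areas under v-t.
0–3 s: v = 0 at t = 2 s; triangle areas 6 + 1.5 = 7.5 m
3–4 s: v = 0 at t = 3.3 s; triangle areas 0.45 + 2.45 = 2.9 m
4–9 s: |½(-7 + -10)(5)| = 42.5 m
9–14 s: |-10| × 5 = 50 m
14–16 s: v = 0 at t = 15.25 s; triangle areas 6.25 + 2.25 = 8.5 m
Total distance = 111.4 m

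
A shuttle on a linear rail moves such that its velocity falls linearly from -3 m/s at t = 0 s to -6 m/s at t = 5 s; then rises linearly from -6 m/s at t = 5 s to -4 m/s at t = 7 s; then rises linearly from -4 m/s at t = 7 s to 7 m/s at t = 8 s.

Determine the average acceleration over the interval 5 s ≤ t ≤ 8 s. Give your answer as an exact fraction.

13/3 m/s²

Average acceleration = Δv/Δt = (7 − -6)/(8 − 5) = 13/3 m/s².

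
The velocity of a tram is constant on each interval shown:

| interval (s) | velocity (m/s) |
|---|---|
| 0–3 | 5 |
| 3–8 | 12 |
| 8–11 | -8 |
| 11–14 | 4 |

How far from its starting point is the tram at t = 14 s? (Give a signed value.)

63 m

Net displacement equals the area under the velocity-time graph (areas below the axis count negative).
0–3 s: 5 × 3 = 15 m
3–8 s: 12 × 5 = 60 m
8–11 s: -8 × 3 = -24 m
11–14 s: 4 × 3 = 12 m
Net displacement = 63 m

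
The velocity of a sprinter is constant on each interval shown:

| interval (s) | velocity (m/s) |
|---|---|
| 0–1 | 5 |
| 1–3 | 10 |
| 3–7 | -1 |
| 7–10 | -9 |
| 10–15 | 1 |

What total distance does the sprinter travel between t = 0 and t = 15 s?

61 m

Distance (not displacement) is the total path length: add the absolute areas under v-t.
0–1 s: |5| × 1 = 5 m
1–3 s: |10| × 2 = 20 m
3–7 s: |-1| × 4 = 4 m
7–10 s: |-9| × 3 = 27 m
10–15 s: |1| × 5 = 5 m
Total distance = 61 m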